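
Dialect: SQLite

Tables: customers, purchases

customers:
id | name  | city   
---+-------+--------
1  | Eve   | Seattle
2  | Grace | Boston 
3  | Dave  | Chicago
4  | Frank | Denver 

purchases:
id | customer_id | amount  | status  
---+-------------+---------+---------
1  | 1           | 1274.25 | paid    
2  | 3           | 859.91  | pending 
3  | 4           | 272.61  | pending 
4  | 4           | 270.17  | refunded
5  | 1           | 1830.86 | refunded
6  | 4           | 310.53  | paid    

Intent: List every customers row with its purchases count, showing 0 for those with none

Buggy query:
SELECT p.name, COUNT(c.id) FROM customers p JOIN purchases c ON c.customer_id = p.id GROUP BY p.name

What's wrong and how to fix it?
Bug: An inner join excludes parents with zero children

Fix: Switch to LEFT JOIN to retain unmatched parent rows

Corrected query:
SELECT p.name, COUNT(c.id) FROM customers p LEFT JOIN purchases c ON c.customer_id = p.id GROUP BY p.name

Result:
name  | COUNT(c.id)
------+------------
Dave  | 1          
Eve   | 2          
Frank | 3          
Grace | 0          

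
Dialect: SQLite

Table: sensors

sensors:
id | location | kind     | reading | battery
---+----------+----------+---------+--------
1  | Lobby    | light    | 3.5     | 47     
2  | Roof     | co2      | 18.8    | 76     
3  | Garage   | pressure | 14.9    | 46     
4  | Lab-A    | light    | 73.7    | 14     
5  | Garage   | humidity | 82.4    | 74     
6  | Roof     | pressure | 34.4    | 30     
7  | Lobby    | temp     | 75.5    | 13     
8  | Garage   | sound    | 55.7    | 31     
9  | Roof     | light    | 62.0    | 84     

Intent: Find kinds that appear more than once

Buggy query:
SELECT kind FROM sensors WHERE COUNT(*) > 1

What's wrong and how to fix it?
Bug: WHERE can't reference COUNT(*); aggregates are computed after WHERE

Fix: Group first, then use HAVING for the count condition

Corrected query:
SELECT kind FROM sensors GROUP BY kind HAVING COUNT(*) > 1

Result:
kind    
--------
light   
pressure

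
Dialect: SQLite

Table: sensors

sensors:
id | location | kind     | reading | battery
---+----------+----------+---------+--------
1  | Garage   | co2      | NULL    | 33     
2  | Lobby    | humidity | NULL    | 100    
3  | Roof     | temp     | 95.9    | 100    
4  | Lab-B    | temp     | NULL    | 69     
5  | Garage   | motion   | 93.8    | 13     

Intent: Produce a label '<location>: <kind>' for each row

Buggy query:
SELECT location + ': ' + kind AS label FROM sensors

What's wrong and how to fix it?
Bug: SQLite uses || for string concatenation; + coerces text to numbers (yielding 0)

Fix: Replace + with || to concatenate text

Corrected query:
SELECT location || ': ' || kind AS label FROM sensors

Result:
label          
---------------
Garage: co2    
Lobby: humidity
Roof: temp     
Lab-B: temp    
Garage: motion 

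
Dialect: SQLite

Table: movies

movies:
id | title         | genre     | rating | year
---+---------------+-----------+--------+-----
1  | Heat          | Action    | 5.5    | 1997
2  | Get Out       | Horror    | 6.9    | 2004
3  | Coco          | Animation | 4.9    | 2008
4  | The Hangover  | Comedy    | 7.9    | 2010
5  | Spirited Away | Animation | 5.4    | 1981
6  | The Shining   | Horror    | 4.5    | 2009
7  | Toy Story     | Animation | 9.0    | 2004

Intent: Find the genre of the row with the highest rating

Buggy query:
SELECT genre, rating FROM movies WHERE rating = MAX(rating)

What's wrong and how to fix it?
Bug: MAX(rating) is an aggregate and cannot be used directly in WHERE

Fix: Wrap MAX in a scalar subquery so WHERE compares against a single value

Corrected query:
SELECT genre, rating FROM movies WHERE rating = (SELECT MAX(rating) FROM movies)

Result:
genre     | rating
----------+-------
Animation | 9     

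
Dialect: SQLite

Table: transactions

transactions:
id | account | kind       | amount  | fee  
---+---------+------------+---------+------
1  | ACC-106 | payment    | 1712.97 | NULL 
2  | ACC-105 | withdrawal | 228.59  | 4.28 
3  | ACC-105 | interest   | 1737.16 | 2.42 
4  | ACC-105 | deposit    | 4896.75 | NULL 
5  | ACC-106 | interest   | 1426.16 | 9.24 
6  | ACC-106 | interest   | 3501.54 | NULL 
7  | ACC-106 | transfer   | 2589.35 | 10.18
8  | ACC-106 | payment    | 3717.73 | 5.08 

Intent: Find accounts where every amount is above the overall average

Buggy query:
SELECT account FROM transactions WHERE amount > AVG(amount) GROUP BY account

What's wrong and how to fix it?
Bug: AVG() is an aggregate; it can't sit directly in WHERE

Fix: Compute the overall average in a scalar subquery and compare each group's MIN against it in HAVING

Corrected query:
SELECT account FROM transactions GROUP BY account HAVING MIN(amount) > (SELECT AVG(amount) FROM transactions)

Result:
(no rows)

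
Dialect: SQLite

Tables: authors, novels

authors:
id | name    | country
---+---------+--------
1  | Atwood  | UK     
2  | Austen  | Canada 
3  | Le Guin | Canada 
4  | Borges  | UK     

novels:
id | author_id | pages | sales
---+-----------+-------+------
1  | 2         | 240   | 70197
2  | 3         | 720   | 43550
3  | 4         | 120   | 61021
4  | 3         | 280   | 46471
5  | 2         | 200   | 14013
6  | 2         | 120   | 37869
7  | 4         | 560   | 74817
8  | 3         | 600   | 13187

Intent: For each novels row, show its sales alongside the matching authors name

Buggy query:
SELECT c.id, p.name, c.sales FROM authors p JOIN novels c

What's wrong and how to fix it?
Bug: Missing join condition: each novels row is matched to all authors rows instead of just its own

Fix: Add ON c.author_id = p.id to the JOIN

Corrected query:
SELECT c.id, p.name, c.sales FROM authors p JOIN novels c ON c.author_id = p.id

Result:
id | name    | sales
---+---------+------
1  | Austen  | 70197
2  | Le Guin | 43550
3  | Borges  | 61021
4  | Le Guin | 46471
5  | Austen  | 14013
6  | Austen  | 37869
7  | Borges  | 74817
8  | Le Guin | 13187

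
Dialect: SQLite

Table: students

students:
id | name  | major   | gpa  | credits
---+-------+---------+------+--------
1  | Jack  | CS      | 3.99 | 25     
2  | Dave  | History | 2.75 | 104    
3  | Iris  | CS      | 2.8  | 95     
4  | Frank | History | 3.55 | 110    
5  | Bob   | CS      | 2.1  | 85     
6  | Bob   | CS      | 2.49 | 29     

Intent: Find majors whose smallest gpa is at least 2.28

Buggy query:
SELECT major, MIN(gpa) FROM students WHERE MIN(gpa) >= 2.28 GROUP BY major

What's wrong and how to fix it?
Bug: MIN() in WHERE is a misuse of aggregate

Fix: Use HAVING for the per-group MIN condition

Corrected query:
SELECT major, MIN(gpa) FROM students GROUP BY major HAVING MIN(gpa) >= 2.28

Result:
major   | MIN(gpa)
--------+---------
History | 2.75    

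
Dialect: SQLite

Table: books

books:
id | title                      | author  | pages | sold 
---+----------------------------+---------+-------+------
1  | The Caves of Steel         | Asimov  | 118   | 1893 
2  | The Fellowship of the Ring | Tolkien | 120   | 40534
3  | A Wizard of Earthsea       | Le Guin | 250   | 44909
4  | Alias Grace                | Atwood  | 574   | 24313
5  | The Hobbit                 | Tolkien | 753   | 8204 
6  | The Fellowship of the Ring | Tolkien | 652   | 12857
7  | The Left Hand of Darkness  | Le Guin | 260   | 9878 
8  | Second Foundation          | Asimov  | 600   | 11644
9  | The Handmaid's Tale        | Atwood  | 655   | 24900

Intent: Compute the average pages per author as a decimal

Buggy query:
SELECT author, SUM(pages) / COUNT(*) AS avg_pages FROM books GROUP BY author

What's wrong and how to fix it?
Bug: SUM(pages) and COUNT(*) are both integers; the division truncates the fractional part

Fix: Multiply by 1.0 (or CAST to REAL) to force floating-point division

Corrected query:
SELECT author, SUM(pages) * 1.0 / COUNT(*) AS avg_pages FROM books GROUP BY author

Result:
author  | avg_pages 
--------+-----------
Asimov  | 359       
Atwood  | 614.5     
Le Guin | 255       
Tolkien | 508.333333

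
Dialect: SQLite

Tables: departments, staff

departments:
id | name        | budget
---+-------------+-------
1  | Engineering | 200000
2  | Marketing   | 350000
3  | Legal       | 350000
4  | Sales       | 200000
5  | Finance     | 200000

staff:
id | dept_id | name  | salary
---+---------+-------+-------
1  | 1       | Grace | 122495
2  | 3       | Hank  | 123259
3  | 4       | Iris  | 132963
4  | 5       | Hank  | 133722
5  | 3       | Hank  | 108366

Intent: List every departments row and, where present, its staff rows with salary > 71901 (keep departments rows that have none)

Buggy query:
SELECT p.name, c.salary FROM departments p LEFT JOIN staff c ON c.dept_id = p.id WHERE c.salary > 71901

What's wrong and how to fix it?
Bug: Filtering c.salary in WHERE discards the NULL rows produced by LEFT JOIN, turning it into an inner join

Fix: Put 'c.salary > 71901' in the JOIN's ON clause instead of WHERE

Corrected query:
SELECT p.name, c.salary FROM departments p LEFT JOIN staff c ON c.dept_id = p.id AND c.salary > 71901

Result:
name        | salary
------------+-------
Engineering | 122495
Marketing   | NULL  
Legal       | 108366
Legal       | 123259
Sales       | 132963
Finance     | 133722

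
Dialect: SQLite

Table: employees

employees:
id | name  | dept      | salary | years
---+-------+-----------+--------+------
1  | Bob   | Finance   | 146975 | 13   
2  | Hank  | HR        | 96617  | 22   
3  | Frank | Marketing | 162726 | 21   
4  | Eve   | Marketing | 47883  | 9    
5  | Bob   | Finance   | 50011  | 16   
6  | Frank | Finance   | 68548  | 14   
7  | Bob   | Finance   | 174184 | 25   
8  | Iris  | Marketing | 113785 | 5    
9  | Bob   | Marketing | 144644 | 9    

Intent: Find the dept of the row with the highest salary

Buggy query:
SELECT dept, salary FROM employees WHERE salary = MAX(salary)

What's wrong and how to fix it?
Bug: MAX(salary) is an aggregate and cannot be used directly in WHERE

Fix: Wrap MAX in a scalar subquery so WHERE compares against a single value

Corrected query:
SELECT dept, salary FROM employees WHERE salary = (SELECT MAX(salary) FROM employees)

Result:
dept    | salary
--------+-------
Finance | 174184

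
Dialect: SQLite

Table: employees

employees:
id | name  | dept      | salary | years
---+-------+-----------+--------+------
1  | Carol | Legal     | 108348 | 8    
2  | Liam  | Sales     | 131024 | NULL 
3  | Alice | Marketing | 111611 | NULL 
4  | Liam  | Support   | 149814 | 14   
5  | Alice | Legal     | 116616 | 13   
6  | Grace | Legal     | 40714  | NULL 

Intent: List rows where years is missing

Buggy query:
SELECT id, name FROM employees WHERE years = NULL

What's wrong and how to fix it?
Bug: '= NULL' is always unknown in SQL three-valued logic, so no rows match

Fix: Replace '= NULL' with 'IS NULL'

Corrected query:
SELECT id, name FROM employees WHERE years IS NULL

Result:
id | name 
---+------
2  | Liam 
3  | Alice
6  | Grace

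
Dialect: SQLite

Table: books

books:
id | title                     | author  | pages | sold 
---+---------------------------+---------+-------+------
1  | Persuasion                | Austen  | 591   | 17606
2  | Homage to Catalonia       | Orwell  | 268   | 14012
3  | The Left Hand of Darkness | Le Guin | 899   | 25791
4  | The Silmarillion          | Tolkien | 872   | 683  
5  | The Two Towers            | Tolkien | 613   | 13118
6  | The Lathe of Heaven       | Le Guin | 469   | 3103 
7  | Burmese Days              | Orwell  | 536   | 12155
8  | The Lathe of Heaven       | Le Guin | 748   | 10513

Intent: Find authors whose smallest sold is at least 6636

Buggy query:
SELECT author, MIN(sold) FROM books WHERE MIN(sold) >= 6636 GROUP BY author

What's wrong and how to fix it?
Bug: Aggregates like MIN are computed per group after WHERE runs

Fix: Use HAVING for the per-group MIN condition

Corrected query:
SELECT author, MIN(sold) FROM books GROUP BY author HAVING MIN(sold) >= 6636

Result:
author | MIN(sold)
-------+----------
Austen | 17606    
Orwell | 12155    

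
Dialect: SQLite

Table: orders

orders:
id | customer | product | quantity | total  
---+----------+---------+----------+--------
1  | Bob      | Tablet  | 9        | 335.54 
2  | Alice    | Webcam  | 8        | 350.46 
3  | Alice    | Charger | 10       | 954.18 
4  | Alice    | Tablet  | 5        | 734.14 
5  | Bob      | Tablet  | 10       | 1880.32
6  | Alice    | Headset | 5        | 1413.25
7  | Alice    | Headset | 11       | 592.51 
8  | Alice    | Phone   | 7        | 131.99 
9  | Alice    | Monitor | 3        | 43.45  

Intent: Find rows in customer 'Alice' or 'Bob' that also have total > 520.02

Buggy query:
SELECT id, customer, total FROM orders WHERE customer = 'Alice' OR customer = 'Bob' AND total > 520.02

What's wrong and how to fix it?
Bug: Without parentheses, AND is evaluated before OR, so the total filter only applies to the 'Bob' branch

Fix: Group the OR with parentheses (or use IN), then AND the threshold

Corrected query:
SELECT id, customer, total FROM orders WHERE (customer = 'Alice' OR customer = 'Bob') AND total > 520.02

Result:
id | customer | total  
---+----------+--------
3  | Alice    | 954.18 
4  | Alice    | 734.14 
5  | Bob      | 1880.32
6  | Alice    | 1413.25
7  | Alice    | 592.51 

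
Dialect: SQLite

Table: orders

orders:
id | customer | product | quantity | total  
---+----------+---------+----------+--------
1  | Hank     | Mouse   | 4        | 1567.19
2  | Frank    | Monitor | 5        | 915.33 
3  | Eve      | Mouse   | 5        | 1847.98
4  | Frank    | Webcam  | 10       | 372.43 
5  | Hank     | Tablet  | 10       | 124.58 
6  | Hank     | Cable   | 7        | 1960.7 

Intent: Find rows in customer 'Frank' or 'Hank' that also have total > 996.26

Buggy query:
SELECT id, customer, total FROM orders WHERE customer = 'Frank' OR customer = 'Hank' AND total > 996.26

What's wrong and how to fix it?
Bug: Without parentheses, AND is evaluated before OR, so the total filter only applies to the 'Hank' branch

Fix: Add parentheses around the OR so the AND applies to both alternatives

Corrected query:
SELECT id, customer, total FROM orders WHERE (customer = 'Frank' OR customer = 'Hank') AND total > 996.26

Result:
id | customer | total  
---+----------+--------
1  | Hank     | 1567.19
6  | Hank     | 1960.7 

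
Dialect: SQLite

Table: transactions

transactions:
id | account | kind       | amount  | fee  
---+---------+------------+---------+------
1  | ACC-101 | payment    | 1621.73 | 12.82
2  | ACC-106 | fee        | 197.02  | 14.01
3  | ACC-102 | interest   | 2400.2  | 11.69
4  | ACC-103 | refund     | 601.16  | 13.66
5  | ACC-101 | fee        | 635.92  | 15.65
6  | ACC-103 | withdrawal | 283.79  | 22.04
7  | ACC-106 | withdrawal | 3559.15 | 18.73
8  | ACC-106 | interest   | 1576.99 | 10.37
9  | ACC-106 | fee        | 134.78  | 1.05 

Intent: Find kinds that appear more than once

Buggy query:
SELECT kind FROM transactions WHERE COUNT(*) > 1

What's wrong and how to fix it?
Bug: COUNT(*) is an aggregate and cannot be used in WHERE

Fix: GROUP BY kind, then filter groups with HAVING COUNT(*) > 1

Corrected query:
SELECT kind FROM transactions GROUP BY kind HAVING COUNT(*) > 1

Result:
kind      
----------
fee       
interest  
withdrawal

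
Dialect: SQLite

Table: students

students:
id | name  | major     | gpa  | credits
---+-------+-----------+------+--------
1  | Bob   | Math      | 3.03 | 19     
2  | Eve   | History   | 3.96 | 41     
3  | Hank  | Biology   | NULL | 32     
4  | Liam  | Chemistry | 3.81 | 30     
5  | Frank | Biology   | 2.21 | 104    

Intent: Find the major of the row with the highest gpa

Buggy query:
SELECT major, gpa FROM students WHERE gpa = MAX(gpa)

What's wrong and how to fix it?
Bug: MAX(gpa) is an aggregate and cannot be used directly in WHERE

Fix: Wrap MAX in a scalar subquery so WHERE compares against a single value

Corrected query:
SELECT major, gpa FROM students WHERE gpa = (SELECT MAX(gpa) FROM students)

Result:
major   | gpa 
--------+-----
History | 3.96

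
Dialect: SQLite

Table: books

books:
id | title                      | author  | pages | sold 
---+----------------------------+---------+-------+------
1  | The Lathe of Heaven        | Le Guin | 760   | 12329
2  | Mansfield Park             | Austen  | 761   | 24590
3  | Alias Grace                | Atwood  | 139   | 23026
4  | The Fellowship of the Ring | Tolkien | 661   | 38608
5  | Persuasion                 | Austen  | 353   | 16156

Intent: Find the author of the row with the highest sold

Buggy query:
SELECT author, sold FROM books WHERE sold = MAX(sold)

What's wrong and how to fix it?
Bug: MAX(sold) is an aggregate and cannot be used directly in WHERE

Fix: Use a subquery: WHERE sold = (SELECT MAX(sold) FROM books)

Corrected query:
SELECT author, sold FROM books WHERE sold = (SELECT MAX(sold) FROM books)

Result:
author  | sold 
--------+------
Tolkien | 38608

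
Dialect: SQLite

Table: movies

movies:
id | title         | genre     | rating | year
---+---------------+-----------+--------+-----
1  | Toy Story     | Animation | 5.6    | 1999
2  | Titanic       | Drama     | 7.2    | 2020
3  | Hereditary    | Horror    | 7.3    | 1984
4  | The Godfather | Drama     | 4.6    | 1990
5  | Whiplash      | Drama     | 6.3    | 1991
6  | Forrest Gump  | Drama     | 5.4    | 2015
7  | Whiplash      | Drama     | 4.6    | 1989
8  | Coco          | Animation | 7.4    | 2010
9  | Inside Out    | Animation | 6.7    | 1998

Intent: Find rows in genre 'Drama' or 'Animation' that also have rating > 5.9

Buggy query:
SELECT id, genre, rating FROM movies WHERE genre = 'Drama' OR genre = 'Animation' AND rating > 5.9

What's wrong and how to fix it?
Bug: AND binds tighter than OR, so this parses as genre = 'Drama' OR (genre = 'Animation' AND rating > 5.9)

Fix: Group the OR with parentheses (or use IN), then AND the threshold

Corrected query:
SELECT id, genre, rating FROM movies WHERE (genre = 'Drama' OR genre = 'Animation') AND rating > 5.9

Result:
id | genre     | rating
---+-----------+-------
2  | Drama     | 7.2   
5  | Drama     | 6.3   
8  | Animation | 7.4   
9  | Animation | 6.7   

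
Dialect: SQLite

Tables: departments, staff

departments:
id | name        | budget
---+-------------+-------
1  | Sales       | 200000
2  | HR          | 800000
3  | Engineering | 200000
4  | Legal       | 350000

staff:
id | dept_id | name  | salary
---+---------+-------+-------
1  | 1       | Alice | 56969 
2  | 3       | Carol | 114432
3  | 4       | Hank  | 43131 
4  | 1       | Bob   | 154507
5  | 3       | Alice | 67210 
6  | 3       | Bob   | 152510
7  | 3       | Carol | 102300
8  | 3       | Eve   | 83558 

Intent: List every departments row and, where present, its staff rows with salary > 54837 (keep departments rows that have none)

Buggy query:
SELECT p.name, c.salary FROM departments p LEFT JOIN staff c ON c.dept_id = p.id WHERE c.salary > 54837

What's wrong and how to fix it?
Bug: A WHERE condition on the right-hand table after LEFT JOIN drops unmatched parents

Fix: Move the right-table condition into the ON clause so unmatched parents are kept

Corrected query:
SELECT p.name, c.salary FROM departments p LEFT JOIN staff c ON c.dept_id = p.id AND c.salary > 54837

Result:
name        | salary
------------+-------
Sales       | 56969 
Sales       | 154507
HR          | NULL  
Engineering | 67210 
Engineering | 83558 
Engineering | 102300
Engineering | 114432
Engineering | 152510
Legal       | NULL  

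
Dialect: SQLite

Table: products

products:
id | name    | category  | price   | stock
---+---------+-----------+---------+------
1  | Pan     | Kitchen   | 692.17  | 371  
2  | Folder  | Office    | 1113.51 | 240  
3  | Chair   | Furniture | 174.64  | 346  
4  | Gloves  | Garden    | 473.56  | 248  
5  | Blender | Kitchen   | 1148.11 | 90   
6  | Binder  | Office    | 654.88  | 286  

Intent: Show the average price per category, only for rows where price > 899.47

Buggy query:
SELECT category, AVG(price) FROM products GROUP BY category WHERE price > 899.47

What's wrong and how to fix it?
Bug: WHERE cannot follow GROUP BY

Fix: Move the WHERE clause before GROUP BY

Corrected query:
SELECT category, AVG(price) FROM products WHERE price > 899.47 GROUP BY category

Result:
category | AVG(price)
---------+-----------
Kitchen  | 1148.11   
Office   | 1113.51   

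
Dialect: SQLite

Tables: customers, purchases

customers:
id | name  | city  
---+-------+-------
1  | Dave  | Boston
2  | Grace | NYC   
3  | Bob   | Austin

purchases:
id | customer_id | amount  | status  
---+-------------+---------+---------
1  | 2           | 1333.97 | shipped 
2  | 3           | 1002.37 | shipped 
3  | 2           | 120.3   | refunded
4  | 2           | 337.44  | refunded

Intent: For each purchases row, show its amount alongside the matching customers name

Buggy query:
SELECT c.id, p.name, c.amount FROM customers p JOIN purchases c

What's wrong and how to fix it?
Bug: JOIN with no ON clause produces a cartesian product; every purchases row pairs with every customers row

Fix: Add ON c.customer_id = p.id to the JOIN

Corrected query:
SELECT c.id, p.name, c.amount FROM customers p JOIN purchases c ON c.customer_id = p.id

Result:
id | name  | amount 
---+-------+--------
1  | Grace | 1333.97
2  | Bob   | 1002.37
3  | Grace | 120.3  
4  | Grace | 337.44 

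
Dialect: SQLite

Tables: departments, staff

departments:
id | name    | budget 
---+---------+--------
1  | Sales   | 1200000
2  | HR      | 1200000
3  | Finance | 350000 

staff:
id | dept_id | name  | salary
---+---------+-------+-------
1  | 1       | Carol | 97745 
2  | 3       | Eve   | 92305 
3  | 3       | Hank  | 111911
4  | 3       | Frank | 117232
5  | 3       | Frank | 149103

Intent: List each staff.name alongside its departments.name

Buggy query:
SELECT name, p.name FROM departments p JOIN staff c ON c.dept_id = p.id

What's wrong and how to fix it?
Bug: 'name' exists in both joined tables, so the database can't tell which one is meant

Fix: Prefix ambiguous columns with the table alias

Corrected query:
SELECT c.name, p.name FROM departments p JOIN staff c ON c.dept_id = p.id

Result:
name  | name   
------+--------
Carol | Sales  
Eve   | Finance
Hank  | Finance
Frank | Finance
Frank | Finance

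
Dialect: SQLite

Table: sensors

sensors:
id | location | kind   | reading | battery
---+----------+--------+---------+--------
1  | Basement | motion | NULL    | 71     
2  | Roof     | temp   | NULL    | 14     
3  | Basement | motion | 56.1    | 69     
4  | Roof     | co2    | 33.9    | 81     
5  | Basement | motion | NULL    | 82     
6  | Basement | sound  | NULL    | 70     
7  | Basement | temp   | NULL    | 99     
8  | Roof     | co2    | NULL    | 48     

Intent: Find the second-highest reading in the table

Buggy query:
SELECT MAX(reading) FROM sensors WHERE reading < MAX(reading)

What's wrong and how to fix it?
Bug: The inner MAX is an aggregate inside WHERE, which is not allowed

Fix: Put the inner MAX in a scalar subquery

Corrected query:
SELECT MAX(reading) FROM sensors WHERE reading < (SELECT MAX(reading) FROM sensors)

Result:
MAX(reading)
------------
33.9        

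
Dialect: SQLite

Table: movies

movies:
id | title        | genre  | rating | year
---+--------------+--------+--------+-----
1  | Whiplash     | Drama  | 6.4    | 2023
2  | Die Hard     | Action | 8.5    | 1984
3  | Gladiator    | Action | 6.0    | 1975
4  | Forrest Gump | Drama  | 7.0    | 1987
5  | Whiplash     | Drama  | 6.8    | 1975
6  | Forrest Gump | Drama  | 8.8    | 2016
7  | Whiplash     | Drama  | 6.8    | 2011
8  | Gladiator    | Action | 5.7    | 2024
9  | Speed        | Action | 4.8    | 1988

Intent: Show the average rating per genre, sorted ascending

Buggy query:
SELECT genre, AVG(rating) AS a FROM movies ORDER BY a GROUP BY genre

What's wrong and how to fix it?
Bug: ORDER BY appears before GROUP BY; SQL clause order requires GROUP BY first

Fix: Reorder: SELECT … FROM … GROUP BY … ORDER BY …

Corrected query:
SELECT genre, AVG(rating) AS a FROM movies GROUP BY genre ORDER BY a

Result:
genre  | a   
-------+-----
Action | 6.25
Drama  | 7.16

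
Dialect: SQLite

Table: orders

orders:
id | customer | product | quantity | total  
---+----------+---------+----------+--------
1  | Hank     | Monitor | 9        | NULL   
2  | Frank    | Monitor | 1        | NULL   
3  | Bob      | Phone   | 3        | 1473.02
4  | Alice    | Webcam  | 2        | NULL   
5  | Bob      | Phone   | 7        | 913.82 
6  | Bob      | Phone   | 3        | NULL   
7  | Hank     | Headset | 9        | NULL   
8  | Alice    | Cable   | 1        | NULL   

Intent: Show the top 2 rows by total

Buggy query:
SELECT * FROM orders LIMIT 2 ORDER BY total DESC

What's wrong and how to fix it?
Bug: ORDER BY cannot follow LIMIT; LIMIT is the final clause

Fix: Sort with ORDER BY, then apply LIMIT

Corrected query:
SELECT * FROM orders ORDER BY total DESC LIMIT 2

Result:
id | customer | product | quantity | total  
---+----------+---------+----------+--------
3  | Bob      | Phone   | 3        | 1473.02
5  | Bob      | Phone   | 7        | 913.82 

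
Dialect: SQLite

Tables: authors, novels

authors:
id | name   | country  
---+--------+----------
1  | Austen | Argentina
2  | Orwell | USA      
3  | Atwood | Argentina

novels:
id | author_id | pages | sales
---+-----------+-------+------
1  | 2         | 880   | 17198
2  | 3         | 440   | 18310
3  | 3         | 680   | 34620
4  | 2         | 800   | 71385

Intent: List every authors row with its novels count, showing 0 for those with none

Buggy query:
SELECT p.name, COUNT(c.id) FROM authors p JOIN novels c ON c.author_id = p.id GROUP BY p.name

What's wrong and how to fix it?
Bug: INNER JOIN drops authors rows that have no matching novels rows

Fix: Use LEFT JOIN so parents without children still appear (COUNT(c.id) gives 0)

Corrected query:
SELECT p.name, COUNT(c.id) FROM authors p LEFT JOIN novels c ON c.author_id = p.id GROUP BY p.name

Result:
name   | COUNT(c.id)
-------+------------
Atwood | 2          
Austen | 0          
Orwell | 2          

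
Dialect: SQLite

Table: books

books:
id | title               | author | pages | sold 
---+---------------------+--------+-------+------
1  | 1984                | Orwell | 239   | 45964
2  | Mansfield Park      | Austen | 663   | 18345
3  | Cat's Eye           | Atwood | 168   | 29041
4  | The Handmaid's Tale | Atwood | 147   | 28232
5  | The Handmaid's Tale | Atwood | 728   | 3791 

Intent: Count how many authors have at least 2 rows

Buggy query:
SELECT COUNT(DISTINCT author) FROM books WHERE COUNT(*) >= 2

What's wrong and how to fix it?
Bug: COUNT(*) cannot appear in WHERE; the per-group count doesn't exist yet

Fix: Use a subquery that GROUPs and filters with HAVING, then count its rows

Corrected query:
SELECT COUNT(*) FROM (SELECT author FROM books GROUP BY author HAVING COUNT(*) >= 2)

Result:
COUNT(*)
--------
1       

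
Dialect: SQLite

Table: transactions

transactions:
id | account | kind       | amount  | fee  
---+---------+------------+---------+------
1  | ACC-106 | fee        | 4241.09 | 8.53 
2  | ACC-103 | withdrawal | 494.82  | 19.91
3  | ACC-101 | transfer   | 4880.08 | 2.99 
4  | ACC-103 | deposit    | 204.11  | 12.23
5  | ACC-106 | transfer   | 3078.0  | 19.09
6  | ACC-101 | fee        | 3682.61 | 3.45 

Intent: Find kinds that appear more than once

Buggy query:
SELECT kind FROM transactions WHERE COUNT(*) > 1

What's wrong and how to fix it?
Bug: WHERE can't reference COUNT(*); aggregates are computed after WHERE

Fix: GROUP BY kind, then filter groups with HAVING COUNT(*) > 1

Corrected query:
SELECT kind FROM transactions GROUP BY kind HAVING COUNT(*) > 1

Result:
kind    
--------
fee     
transfer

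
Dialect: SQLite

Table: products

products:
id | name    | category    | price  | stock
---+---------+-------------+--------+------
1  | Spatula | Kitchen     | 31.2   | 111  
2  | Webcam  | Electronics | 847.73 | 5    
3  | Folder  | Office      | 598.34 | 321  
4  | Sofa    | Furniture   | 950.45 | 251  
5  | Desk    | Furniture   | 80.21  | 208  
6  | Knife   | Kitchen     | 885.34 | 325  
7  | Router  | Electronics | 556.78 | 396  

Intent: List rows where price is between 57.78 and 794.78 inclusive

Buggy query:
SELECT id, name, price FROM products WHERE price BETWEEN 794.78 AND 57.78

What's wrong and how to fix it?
Bug: BETWEEN expects the lower bound first; with 794.78 AND 57.78 the range is empty

Fix: Write BETWEEN 57.78 AND 794.78

Corrected query:
SELECT id, name, price FROM products WHERE price BETWEEN 57.78 AND 794.78

Result:
id | name   | price 
---+--------+-------
3  | Folder | 598.34
5  | Desk   | 80.21 
7  | Router | 556.78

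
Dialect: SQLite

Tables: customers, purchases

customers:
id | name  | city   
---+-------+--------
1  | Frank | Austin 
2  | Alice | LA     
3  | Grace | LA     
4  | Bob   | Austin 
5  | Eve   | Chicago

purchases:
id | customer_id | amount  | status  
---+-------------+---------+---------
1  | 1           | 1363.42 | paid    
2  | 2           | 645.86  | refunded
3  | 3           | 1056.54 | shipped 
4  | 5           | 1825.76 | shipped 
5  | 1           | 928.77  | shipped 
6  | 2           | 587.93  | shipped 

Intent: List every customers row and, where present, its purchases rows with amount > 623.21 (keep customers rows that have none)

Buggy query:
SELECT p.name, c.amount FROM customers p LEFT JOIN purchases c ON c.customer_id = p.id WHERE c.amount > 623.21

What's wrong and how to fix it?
Bug: A WHERE condition on the right-hand table after LEFT JOIN drops unmatched parents

Fix: Put 'c.amount > 623.21' in the JOIN's ON clause instead of WHERE

Corrected query:
SELECT p.name, c.amount FROM customers p LEFT JOIN purchases c ON c.customer_id = p.id AND c.amount > 623.21

Result:
name  | amount 
------+--------
Frank | 928.77 
Frank | 1363.42
Alice | 645.86 
Grace | 1056.54
Bob   | NULL   
Eve   | 1825.76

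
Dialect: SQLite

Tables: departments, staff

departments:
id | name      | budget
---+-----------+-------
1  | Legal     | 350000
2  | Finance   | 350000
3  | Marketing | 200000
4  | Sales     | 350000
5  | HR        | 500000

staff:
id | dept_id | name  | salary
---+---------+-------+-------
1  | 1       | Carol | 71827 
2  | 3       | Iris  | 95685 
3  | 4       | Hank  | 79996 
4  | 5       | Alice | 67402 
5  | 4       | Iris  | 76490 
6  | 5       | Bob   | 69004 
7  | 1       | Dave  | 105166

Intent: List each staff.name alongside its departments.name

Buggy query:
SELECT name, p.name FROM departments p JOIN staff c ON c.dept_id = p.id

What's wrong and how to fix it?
Bug: 'name' exists in both joined tables, so the database can't tell which one is meant

Fix: Prefix ambiguous columns with the table alias

Corrected query:
SELECT c.name, p.name FROM departments p JOIN staff c ON c.dept_id = p.id

Result:
name  | name     
------+----------
Carol | Legal    
Iris  | Marketing
Hank  | Sales    
Alice | HR       
Iris  | Sales    
Bob   | HR       
Dave  | Legal    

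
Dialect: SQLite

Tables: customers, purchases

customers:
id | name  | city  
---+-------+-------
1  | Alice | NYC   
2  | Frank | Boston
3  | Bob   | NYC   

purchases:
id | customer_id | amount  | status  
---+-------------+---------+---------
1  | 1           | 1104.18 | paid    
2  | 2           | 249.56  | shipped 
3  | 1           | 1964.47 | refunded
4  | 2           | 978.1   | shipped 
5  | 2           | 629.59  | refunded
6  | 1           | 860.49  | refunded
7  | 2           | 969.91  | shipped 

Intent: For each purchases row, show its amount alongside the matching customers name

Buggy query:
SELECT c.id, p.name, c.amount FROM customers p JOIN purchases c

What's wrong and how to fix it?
Bug: Missing join condition: each purchases row is matched to all customers rows instead of just its own

Fix: Add ON c.customer_id = p.id to the JOIN

Corrected query:
SELECT c.id, p.name, c.amount FROM customers p JOIN purchases c ON c.customer_id = p.id

Result:
id | name  | amount 
---+-------+--------
1  | Alice | 1104.18
2  | Frank | 249.56 
3  | Alice | 1964.47
4  | Frank | 978.1  
5  | Frank | 629.59 
6  | Alice | 860.49 
7  | Frank | 969.91 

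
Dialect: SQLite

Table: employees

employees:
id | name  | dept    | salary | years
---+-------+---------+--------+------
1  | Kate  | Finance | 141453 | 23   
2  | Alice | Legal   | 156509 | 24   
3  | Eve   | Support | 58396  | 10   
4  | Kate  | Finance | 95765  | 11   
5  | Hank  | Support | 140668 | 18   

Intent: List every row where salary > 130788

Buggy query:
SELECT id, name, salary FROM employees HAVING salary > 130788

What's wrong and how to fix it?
Bug: This is a non-aggregate query (no GROUP BY, no aggregates), so in SQLite the HAVING clause is invalid here; a row-level condition belongs in WHERE

Fix: Replace HAVING with WHERE since the condition applies to individual rows

Corrected query:
SELECT id, name, salary FROM employees WHERE salary > 130788

Result:
id | name  | salary
---+-------+-------
1  | Kate  | 141453
2  | Alice | 156509
5  | Hank  | 140668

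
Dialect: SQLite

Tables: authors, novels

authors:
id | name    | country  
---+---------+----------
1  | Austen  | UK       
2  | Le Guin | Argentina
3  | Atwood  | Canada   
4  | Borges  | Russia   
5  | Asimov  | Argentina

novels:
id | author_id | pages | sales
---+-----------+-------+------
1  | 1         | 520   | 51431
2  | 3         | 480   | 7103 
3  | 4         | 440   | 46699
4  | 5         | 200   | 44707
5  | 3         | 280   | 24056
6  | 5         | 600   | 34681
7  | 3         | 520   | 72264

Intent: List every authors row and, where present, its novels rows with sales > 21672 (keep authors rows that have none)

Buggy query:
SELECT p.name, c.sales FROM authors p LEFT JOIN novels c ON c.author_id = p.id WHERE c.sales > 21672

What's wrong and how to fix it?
Bug: A WHERE condition on the right-hand table after LEFT JOIN drops unmatched parents

Fix: Move the right-table condition into the ON clause so unmatched parents are kept

Corrected query:
SELECT p.name, c.sales FROM authors p LEFT JOIN novels c ON c.author_id = p.id AND c.sales > 21672

Result:
name    | sales
--------+------
Austen  | 51431
Le Guin | NULL 
Atwood  | 24056
Atwood  | 72264
Borges  | 46699
Asimov  | 34681
Asimov  | 44707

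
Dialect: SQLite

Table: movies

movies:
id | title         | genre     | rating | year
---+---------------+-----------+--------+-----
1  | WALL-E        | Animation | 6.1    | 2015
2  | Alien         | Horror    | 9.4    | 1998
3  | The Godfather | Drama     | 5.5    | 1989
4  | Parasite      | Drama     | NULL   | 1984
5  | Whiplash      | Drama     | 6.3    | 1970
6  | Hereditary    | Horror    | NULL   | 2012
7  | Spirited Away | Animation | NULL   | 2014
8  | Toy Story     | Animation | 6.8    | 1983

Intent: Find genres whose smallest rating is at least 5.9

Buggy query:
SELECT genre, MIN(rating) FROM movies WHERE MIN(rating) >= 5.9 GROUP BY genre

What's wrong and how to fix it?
Bug: MIN() in WHERE is a misuse of aggregate

Fix: Replace WHERE with HAVING after the GROUP BY

Corrected query:
SELECT genre, MIN(rating) FROM movies GROUP BY genre HAVING MIN(rating) >= 5.9

Result:
genre     | MIN(rating)
----------+------------
Animation | 6.1        
Horror    | 9.4        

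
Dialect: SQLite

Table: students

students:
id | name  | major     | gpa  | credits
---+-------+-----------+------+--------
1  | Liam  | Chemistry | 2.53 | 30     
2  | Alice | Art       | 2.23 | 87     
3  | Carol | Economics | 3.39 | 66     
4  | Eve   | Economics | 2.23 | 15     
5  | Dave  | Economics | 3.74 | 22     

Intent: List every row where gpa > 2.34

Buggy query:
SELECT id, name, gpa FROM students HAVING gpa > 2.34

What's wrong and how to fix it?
Bug: This is a non-aggregate query (no GROUP BY, no aggregates), so in SQLite the HAVING clause is invalid here; a row-level condition belongs in WHERE

Fix: Replace HAVING with WHERE since the condition applies to individual rows

Corrected query:
SELECT id, name, gpa FROM students WHERE gpa > 2.34

Result:
id | name  | gpa 
---+-------+-----
1  | Liam  | 2.53
3  | Carol | 3.39
5  | Dave  | 3.74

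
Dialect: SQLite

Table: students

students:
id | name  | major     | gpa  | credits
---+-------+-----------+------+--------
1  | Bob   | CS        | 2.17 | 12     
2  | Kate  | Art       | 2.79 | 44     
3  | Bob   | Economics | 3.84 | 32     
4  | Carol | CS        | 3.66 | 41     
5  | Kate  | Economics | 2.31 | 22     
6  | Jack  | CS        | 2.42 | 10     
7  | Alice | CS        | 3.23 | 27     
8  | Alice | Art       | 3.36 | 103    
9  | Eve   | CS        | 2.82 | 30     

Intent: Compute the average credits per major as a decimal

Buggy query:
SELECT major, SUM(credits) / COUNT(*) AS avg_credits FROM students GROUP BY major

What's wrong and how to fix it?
Bug: Both operands are integers, so '/' performs integer division and truncates

Fix: Multiply by 1.0 (or CAST to REAL) to force floating-point division

Corrected query:
SELECT major, SUM(credits) * 1.0 / COUNT(*) AS avg_credits FROM students GROUP BY major

Result:
major     | avg_credits
----------+------------
Art       | 73.5       
CS        | 24         
Economics | 27         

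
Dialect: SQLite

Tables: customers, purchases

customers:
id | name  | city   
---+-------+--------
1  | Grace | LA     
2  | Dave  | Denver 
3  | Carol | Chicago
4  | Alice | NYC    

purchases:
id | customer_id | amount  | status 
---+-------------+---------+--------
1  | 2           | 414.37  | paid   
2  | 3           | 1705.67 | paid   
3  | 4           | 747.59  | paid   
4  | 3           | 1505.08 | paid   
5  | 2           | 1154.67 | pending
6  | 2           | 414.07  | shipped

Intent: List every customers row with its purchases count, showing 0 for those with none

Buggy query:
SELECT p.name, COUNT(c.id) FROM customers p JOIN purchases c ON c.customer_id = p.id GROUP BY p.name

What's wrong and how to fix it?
Bug: An inner join excludes parents with zero children

Fix: Switch to LEFT JOIN to retain unmatched parent rows

Corrected query:
SELECT p.name, COUNT(c.id) FROM customers p LEFT JOIN purchases c ON c.customer_id = p.id GROUP BY p.name

Result:
name  | COUNT(c.id)
------+------------
Alice | 1          
Carol | 2          
Dave  | 3          
Grace | 0          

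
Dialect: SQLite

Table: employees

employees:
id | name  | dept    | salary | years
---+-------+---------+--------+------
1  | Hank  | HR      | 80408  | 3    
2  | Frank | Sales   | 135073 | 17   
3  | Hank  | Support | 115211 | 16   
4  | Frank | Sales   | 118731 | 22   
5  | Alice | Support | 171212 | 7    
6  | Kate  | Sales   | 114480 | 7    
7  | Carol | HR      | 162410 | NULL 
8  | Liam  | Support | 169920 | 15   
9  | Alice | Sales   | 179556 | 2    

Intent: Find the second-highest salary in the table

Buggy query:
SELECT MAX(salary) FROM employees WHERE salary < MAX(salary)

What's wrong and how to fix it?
Bug: The inner MAX is an aggregate inside WHERE, which is not allowed

Fix: Compute the overall MAX in a subquery, then take MAX of rows below it

Corrected query:
SELECT MAX(salary) FROM employees WHERE salary < (SELECT MAX(salary) FROM employees)

Result:
MAX(salary)
-----------
171212     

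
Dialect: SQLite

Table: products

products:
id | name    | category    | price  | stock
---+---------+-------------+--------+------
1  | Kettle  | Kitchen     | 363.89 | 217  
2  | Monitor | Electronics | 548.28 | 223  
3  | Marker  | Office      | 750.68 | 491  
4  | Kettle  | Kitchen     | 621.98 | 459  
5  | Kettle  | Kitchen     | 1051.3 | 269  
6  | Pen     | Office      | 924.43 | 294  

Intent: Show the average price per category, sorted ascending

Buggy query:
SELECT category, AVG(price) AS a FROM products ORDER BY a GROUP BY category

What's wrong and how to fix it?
Bug: GROUP BY must precede ORDER BY

Fix: Reorder: SELECT … FROM … GROUP BY … ORDER BY …

Corrected query:
SELECT category, AVG(price) AS a FROM products GROUP BY category ORDER BY a

Result:
category    | a         
------------+-----------
Electronics | 548.28    
Kitchen     | 679.056667
Office      | 837.555   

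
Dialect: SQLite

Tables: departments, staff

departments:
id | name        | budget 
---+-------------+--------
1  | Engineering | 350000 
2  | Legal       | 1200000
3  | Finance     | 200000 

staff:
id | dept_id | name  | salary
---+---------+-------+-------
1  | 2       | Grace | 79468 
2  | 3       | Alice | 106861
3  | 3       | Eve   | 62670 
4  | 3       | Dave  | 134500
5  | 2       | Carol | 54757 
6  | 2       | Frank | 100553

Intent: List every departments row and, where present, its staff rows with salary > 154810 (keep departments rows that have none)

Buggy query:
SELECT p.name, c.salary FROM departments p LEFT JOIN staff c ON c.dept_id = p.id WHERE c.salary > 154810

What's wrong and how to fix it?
Bug: A WHERE condition on the right-hand table after LEFT JOIN drops unmatched parents

Fix: Put 'c.salary > 154810' in the JOIN's ON clause instead of WHERE

Corrected query:
SELECT p.name, c.salary FROM departments p LEFT JOIN staff c ON c.dept_id = p.id AND c.salary > 154810

Result:
name        | salary
------------+-------
Engineering | NULL  
Legal       | NULL  
Finance     | NULL  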